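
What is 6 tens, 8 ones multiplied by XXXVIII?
Convert 6 tens, 8 ones (place-value notation) → 6×10 + 8 = 68 (decimal)
Convert XXXVIII (Roman numeral) → 10 + 10 + 10 + 5 + 1 + 1 + 1 = 38 (decimal)
Compute 68 × 38 = 2584
2584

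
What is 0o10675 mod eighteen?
Convert 0o10675 (octal) → 1×4096 + 6×64 + 7×8 + 5 = 4541 (decimal)
Convert eighteen (English words) → 18 (decimal)
Compute 4541 mod 18 = 5
5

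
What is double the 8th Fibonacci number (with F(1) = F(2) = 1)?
The 8th Fibonacci number (with F(1) = F(2) = 1): 1, 1, 2, 3, 5, 8, 13, 21 → 21
Compute 21 × 2 = 42
42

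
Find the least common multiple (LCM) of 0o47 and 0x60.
Convert 0o47 (octal) → 4×8 + 7 = 39 (decimal)
Convert 0x60 (hexadecimal) → 6×16 = 96 (decimal)
Compute lcm(39, 96) = 1248
1248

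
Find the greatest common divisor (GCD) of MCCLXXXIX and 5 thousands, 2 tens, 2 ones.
Convert MCCLXXXIX (Roman numeral) → 1000 + 100 + 100 + 50 + 10 + 10 + 10 + 9 = 1289 (decimal)
Convert 5 thousands, 2 tens, 2 ones (place-value notation) → 5×1000 + 2×10 + 2 = 5022 (decimal)
Compute gcd(1289, 5022) = 1
1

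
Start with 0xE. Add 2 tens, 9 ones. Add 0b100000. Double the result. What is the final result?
Convert 0xE (hexadecimal) → 14 (decimal)
Start: 14
Convert 2 tens, 9 ones (place-value notation) → 2×10 + 9 = 29 (decimal)
14 + 29 = 43
Convert 0b100000 (binary) → 32 (decimal)
43 + 32 = 75
75 × 2 = 150
150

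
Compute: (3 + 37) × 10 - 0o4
Convert 0o4 (octal) → 4 (decimal)
Expression in decimal: (3 + 37) × 10 - 4
Parentheses first: 3 + 37 = 40
Multiply: 40 × 10 = 400
Subtract: 400 - 4 = 396
396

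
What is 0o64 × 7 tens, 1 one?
Convert 0o64 (octal) → 6×8 + 4 = 52 (decimal)
Convert 7 tens, 1 one (place-value notation) → 7×10 + 1 = 71 (decimal)
Compute 52 × 71 = 3692
3692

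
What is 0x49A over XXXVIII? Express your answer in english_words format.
Convert 0x49A (hexadecimal) → 4×256 + 9×16 + 10 = 1178 (decimal)
Convert XXXVIII (Roman numeral) → 10 + 10 + 10 + 5 + 1 + 1 + 1 = 38 (decimal)
Compute 1178 ÷ 38 = 31
Convert 31 (decimal) → thirty-one (English words)
thirty-one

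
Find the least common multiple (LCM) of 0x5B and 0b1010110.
Convert 0x5B (hexadecimal) → 5×16 + 11 = 91 (decimal)
Convert 0b1010110 (binary) → 64 + 16 + 4 + 2 = 86 (decimal)
Compute lcm(91, 86) = 7826
7826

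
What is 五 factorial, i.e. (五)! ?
Convert 五 (Chinese numeral) → 5 (decimal)
Compute 5! = 120
120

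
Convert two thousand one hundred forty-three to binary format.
Convert two thousand one hundred forty-three (English words) → 2×1000 + 1×100 + 43 = 2143 (decimal)
Convert 2143 (decimal) → 2143 = 2048 + 64 + 16 + 8 + 4 + 2 + 1 → 0b100001011111 (binary)
0b100001011111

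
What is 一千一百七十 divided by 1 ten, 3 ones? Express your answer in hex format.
Convert 一千一百七十 (Chinese numeral) → 1×1000 + 1×100 + 7×10 = 1170 (decimal)
Convert 1 ten, 3 ones (place-value notation) → 1×10 + 3 = 13 (decimal)
Compute 1170 ÷ 13 = 90
Convert 90 (decimal) → 90 = 5×16 + 10 → 0x5A (hexadecimal)
0x5A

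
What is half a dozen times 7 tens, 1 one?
Convert half a dozen (colloquial) → 6 (decimal)
Convert 7 tens, 1 one (place-value notation) → 7×10 + 1 = 71 (decimal)
Compute 6 × 71 = 426
426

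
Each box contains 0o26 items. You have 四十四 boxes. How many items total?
Convert 0o26 (octal) → 2×8 + 6 = 22 (decimal)
Convert 四十四 (Chinese numeral) → 4×10 + 4 = 44 (decimal)
Compute 22 × 44 = 968
968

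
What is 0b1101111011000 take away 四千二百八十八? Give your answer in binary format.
Convert 0b1101111011000 (binary) → 4096 + 2048 + 512 + 256 + 128 + 64 + 16 + 8 = 7128 (decimal)
Convert 四千二百八十八 (Chinese numeral) → 4×1000 + 2×100 + 8×10 + 8 = 4288 (decimal)
Compute 7128 - 4288 = 2840
Convert 2840 (decimal) → 2840 = 2048 + 512 + 256 + 16 + 8 → 0b101100011000 (binary)
0b101100011000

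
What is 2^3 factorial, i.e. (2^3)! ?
Convert 2^3 (power) → 8 (decimal)
Compute 8! = 40320
40320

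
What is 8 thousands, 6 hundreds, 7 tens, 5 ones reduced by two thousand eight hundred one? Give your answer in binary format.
Convert 8 thousands, 6 hundreds, 7 tens, 5 ones (place-value notation) → 8×1000 + 6×100 + 7×10 + 5 = 8675 (decimal)
Convert two thousand eight hundred one (English words) → 2×1000 + 8×100 + 1 = 2801 (decimal)
Compute 8675 - 2801 = 5874
Convert 5874 (decimal) → 5874 = 4096 + 1024 + 512 + 128 + 64 + 32 + 16 + 2 → 0b1011011110010 (binary)
0b1011011110010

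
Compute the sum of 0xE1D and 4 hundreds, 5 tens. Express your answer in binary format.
Convert 0xE1D (hexadecimal) → 14×256 + 1×16 + 13 = 3613 (decimal)
Convert 4 hundreds, 5 tens (place-value notation) → 4×100 + 5×10 = 450 (decimal)
Compute 3613 + 450 = 4063
Convert 4063 (decimal) → 4063 = 2048 + 1024 + 512 + 256 + 128 + 64 + 16 + 8 + 4 + 2 + 1 → 0b111111011111 (binary)
0b111111011111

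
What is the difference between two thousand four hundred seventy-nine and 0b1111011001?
Convert two thousand four hundred seventy-nine (English words) → 2×1000 + 4×100 + 79 = 2479 (decimal)
Convert 0b1111011001 (binary) → 512 + 256 + 128 + 64 + 16 + 8 + 1 = 985 (decimal)
Difference: |2479 - 985| = 1494
1494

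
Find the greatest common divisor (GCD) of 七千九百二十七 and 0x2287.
Convert 七千九百二十七 (Chinese numeral) → 7×1000 + 9×100 + 2×10 + 7 = 7927 (decimal)
Convert 0x2287 (hexadecimal) → 2×4096 + 2×256 + 8×16 + 7 = 8839 (decimal)
Compute gcd(7927, 8839) = 1
1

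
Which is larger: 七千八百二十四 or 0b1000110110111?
Convert 七千八百二十四 (Chinese numeral) → 7×1000 + 8×100 + 2×10 + 4 = 7824 (decimal)
Convert 0b1000110110111 (binary) → 4096 + 256 + 128 + 32 + 16 + 4 + 2 + 1 = 4535 (decimal)
Compare 7824 vs 4535: larger = 7824
7824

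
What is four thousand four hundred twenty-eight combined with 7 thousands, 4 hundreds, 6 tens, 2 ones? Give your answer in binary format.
Convert four thousand four hundred twenty-eight (English words) → 4×1000 + 4×100 + 28 = 4428 (decimal)
Convert 7 thousands, 4 hundreds, 6 tens, 2 ones (place-value notation) → 7×1000 + 4×100 + 6×10 + 2 = 7462 (decimal)
Compute 4428 + 7462 = 11890
Convert 11890 (decimal) → 11890 = 8192 + 2048 + 1024 + 512 + 64 + 32 + 16 + 2 → 0b10111001110010 (binary)
0b10111001110010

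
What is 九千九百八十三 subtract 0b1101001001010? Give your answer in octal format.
Convert 九千九百八十三 (Chinese numeral) → 9×1000 + 9×100 + 8×10 + 3 = 9983 (decimal)
Convert 0b1101001001010 (binary) → 4096 + 2048 + 512 + 64 + 8 + 2 = 6730 (decimal)
Compute 9983 - 6730 = 3253
Convert 3253 (decimal) → 3253 = 6×512 + 2×64 + 6×8 + 5 → 0o6265 (octal)
0o6265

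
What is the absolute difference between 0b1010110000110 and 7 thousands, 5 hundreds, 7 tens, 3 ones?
Convert 0b1010110000110 (binary) → 4096 + 1024 + 256 + 128 + 4 + 2 = 5510 (decimal)
Convert 7 thousands, 5 hundreds, 7 tens, 3 ones (place-value notation) → 7×1000 + 5×100 + 7×10 + 3 = 7573 (decimal)
Compute |5510 - 7573| = 2063
2063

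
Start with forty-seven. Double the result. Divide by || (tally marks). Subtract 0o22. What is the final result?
Convert forty-seven (English words) → 47 (decimal)
Start: 47
47 × 2 = 94
Convert || (tally marks) → 2 (decimal)
94 ÷ 2 = 47
Convert 0o22 (octal) → 2×8 + 2 = 18 (decimal)
47 - 18 = 29
29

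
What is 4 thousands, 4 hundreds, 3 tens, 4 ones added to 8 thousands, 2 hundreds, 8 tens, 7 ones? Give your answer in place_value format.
Convert 4 thousands, 4 hundreds, 3 tens, 4 ones (place-value notation) → 4×1000 + 4×100 + 3×10 + 4 = 4434 (decimal)
Convert 8 thousands, 2 hundreds, 8 tens, 7 ones (place-value notation) → 8×1000 + 2×100 + 8×10 + 7 = 8287 (decimal)
Compute 4434 + 8287 = 12721
Convert 12721 (decimal) → 12721 = 12×1000 + 7×100 + 2×10 + 1 → 12 thousands, 7 hundreds, 2 tens, 1 one (place-value notation)
12 thousands, 7 hundreds, 2 tens, 1 one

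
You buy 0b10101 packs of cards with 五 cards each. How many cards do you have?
Convert 五 (Chinese numeral) → 5 (decimal)
Convert 0b10101 (binary) → 16 + 4 + 1 = 21 (decimal)
Compute 5 × 21 = 105
105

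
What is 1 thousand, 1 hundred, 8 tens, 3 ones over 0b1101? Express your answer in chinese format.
Convert 1 thousand, 1 hundred, 8 tens, 3 ones (place-value notation) → 1×1000 + 1×100 + 8×10 + 3 = 1183 (decimal)
Convert 0b1101 (binary) → 8 + 4 + 1 = 13 (decimal)
Compute 1183 ÷ 13 = 91
Convert 91 (decimal) → 91 = 9×10 + 1 → 九十一 (Chinese numeral)
九十一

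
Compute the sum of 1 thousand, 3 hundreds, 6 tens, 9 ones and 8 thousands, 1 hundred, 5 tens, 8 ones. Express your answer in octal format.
Convert 1 thousand, 3 hundreds, 6 tens, 9 ones (place-value notation) → 1×1000 + 3×100 + 6×10 + 9 = 1369 (decimal)
Convert 8 thousands, 1 hundred, 5 tens, 8 ones (place-value notation) → 8×1000 + 1×100 + 5×10 + 8 = 8158 (decimal)
Compute 1369 + 8158 = 9527
Convert 9527 (decimal) → 9527 = 2×4096 + 2×512 + 4×64 + 6×8 + 7 → 0o22467 (octal)
0o22467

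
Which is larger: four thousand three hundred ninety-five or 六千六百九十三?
Convert four thousand three hundred ninety-five (English words) → 4×1000 + 3×100 + 95 = 4395 (decimal)
Convert 六千六百九十三 (Chinese numeral) → 6×1000 + 6×100 + 9×10 + 3 = 6693 (decimal)
Compare 4395 vs 6693: larger = 6693
6693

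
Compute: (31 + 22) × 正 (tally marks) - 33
Convert 正 (tally marks) → 5 (decimal)
Expression in decimal: (31 + 22) × 5 - 33
Parentheses first: 31 + 22 = 53
Multiply: 53 × 5 = 265
Subtract: 265 - 33 = 232
232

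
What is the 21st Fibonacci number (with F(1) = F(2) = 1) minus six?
The 21st Fibonacci number (with F(1) = F(2) = 1) = 10946
Convert six (English words) → 6 (decimal)
Compute 10946 - 6 = 10940
10940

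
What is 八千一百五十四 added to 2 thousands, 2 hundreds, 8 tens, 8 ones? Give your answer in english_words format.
Convert 八千一百五十四 (Chinese numeral) → 8×1000 + 1×100 + 5×10 + 4 = 8154 (decimal)
Convert 2 thousands, 2 hundreds, 8 tens, 8 ones (place-value notation) → 2×1000 + 2×100 + 8×10 + 8 = 2288 (decimal)
Compute 8154 + 2288 = 10442
Convert 10442 (decimal) → 10442 = 10×1000 + 4×100 + 42 → ten thousand four hundred forty-two (English words)
ten thousand four hundred forty-two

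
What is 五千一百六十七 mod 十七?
Convert 五千一百六十七 (Chinese numeral) → 5×1000 + 1×100 + 6×10 + 7 = 5167 (decimal)
Convert 十七 (Chinese numeral) → 1×10 + 7 = 17 (decimal)
Compute 5167 mod 17 = 16
16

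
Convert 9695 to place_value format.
Convert 9695 (decimal) → 9695 = 9×1000 + 6×100 + 9×10 + 5 → 9 thousands, 6 hundreds, 9 tens, 5 ones (place-value notation)
9 thousands, 6 hundreds, 9 tens, 5 ones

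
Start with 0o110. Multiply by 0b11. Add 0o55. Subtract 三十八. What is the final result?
Convert 0o110 (octal) → 1×64 + 1×8 = 72 (decimal)
Start: 72
Convert 0b11 (binary) → 2 + 1 = 3 (decimal)
72 × 3 = 216
Convert 0o55 (octal) → 5×8 + 5 = 45 (decimal)
216 + 45 = 261
Convert 三十八 (Chinese numeral) → 3×10 + 8 = 38 (decimal)
261 - 38 = 223
223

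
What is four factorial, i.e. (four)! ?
Convert four (English words) → 4 (decimal)
Compute 4! = 24
24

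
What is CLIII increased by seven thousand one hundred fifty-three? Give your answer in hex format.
Convert CLIII (Roman numeral) → 100 + 50 + 1 + 1 + 1 = 153 (decimal)
Convert seven thousand one hundred fifty-three (English words) → 7×1000 + 1×100 + 53 = 7153 (decimal)
Compute 153 + 7153 = 7306
Convert 7306 (decimal) → 7306 = 1×4096 + 12×256 + 8×16 + 10 → 0x1C8A (hexadecimal)
0x1C8A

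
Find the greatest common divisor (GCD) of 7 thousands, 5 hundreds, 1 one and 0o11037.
Convert 7 thousands, 5 hundreds, 1 one (place-value notation) → 7×1000 + 5×100 + 1 = 7501 (decimal)
Convert 0o11037 (octal) → 1×4096 + 1×512 + 3×8 + 7 = 4639 (decimal)
Compute gcd(7501, 4639) = 1
1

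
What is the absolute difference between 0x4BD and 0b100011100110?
Convert 0x4BD (hexadecimal) → 4×256 + 11×16 + 13 = 1213 (decimal)
Convert 0b100011100110 (binary) → 2048 + 128 + 64 + 32 + 4 + 2 = 2278 (decimal)
Compute |1213 - 2278| = 1065
1065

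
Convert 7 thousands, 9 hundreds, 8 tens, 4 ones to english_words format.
Convert 7 thousands, 9 hundreds, 8 tens, 4 ones (place-value notation) → 7×1000 + 9×100 + 8×10 + 4 = 7984 (decimal)
Convert 7984 (decimal) → 7984 = 7×1000 + 9×100 + 84 → seven thousand nine hundred eighty-four (English words)
seven thousand nine hundred eighty-four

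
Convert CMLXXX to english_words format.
Convert CMLXXX (Roman numeral) → 900 + 50 + 10 + 10 + 10 = 980 (decimal)
Convert 980 (decimal) → 980 = 9×100 + 80 → nine hundred eighty (English words)
nine hundred eighty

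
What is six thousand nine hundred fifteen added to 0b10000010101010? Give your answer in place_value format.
Convert six thousand nine hundred fifteen (English words) → 6×1000 + 9×100 + 15 = 6915 (decimal)
Convert 0b10000010101010 (binary) → 8192 + 128 + 32 + 8 + 2 = 8362 (decimal)
Compute 6915 + 8362 = 15277
Convert 15277 (decimal) → 15277 = 15×1000 + 2×100 + 7×10 + 7 → 15 thousands, 2 hundreds, 7 tens, 7 ones (place-value notation)
15 thousands, 2 hundreds, 7 tens, 7 ones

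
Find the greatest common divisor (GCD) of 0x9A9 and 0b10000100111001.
Convert 0x9A9 (hexadecimal) → 9×256 + 10×16 + 9 = 2473 (decimal)
Convert 0b10000100111001 (binary) → 8192 + 256 + 32 + 16 + 8 + 1 = 8505 (decimal)
Compute gcd(2473, 8505) = 1
1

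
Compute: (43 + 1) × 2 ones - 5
Convert 2 ones (place-value notation) → 2 (decimal)
Expression in decimal: (43 + 1) × 2 - 5
Parentheses first: 43 + 1 = 44
Multiply: 44 × 2 = 88
Subtract: 88 - 5 = 83
83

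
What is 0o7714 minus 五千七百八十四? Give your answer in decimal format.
Convert 0o7714 (octal) → 7×512 + 7×64 + 1×8 + 4 = 4044 (decimal)
Convert 五千七百八十四 (Chinese numeral) → 5×1000 + 7×100 + 8×10 + 4 = 5784 (decimal)
Compute 4044 - 5784 = -1740
-1740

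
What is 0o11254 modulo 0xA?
Convert 0o11254 (octal) → 1×4096 + 1×512 + 2×64 + 5×8 + 4 = 4780 (decimal)
Convert 0xA (hexadecimal) → 10 (decimal)
Compute 4780 mod 10 = 0
0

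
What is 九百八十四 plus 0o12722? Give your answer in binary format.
Convert 九百八十四 (Chinese numeral) → 9×100 + 8×10 + 4 = 984 (decimal)
Convert 0o12722 (octal) → 1×4096 + 2×512 + 7×64 + 2×8 + 2 = 5586 (decimal)
Compute 984 + 5586 = 6570
Convert 6570 (decimal) → 6570 = 4096 + 2048 + 256 + 128 + 32 + 8 + 2 → 0b1100110101010 (binary)
0b1100110101010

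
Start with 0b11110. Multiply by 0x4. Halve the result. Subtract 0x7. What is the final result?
Convert 0b11110 (binary) → 16 + 8 + 4 + 2 = 30 (decimal)
Start: 30
Convert 0x4 (hexadecimal) → 4 (decimal)
30 × 4 = 120
120 ÷ 2 = 60
Convert 0x7 (hexadecimal) → 7 (decimal)
60 - 7 = 53
53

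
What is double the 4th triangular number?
The 4th triangular number = 4×5/2 = 10
Compute 10 × 2 = 20
20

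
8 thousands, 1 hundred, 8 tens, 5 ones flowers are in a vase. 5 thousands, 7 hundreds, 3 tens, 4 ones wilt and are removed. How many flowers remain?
Convert 8 thousands, 1 hundred, 8 tens, 5 ones (place-value notation) → 8×1000 + 1×100 + 8×10 + 5 = 8185 (decimal)
Convert 5 thousands, 7 hundreds, 3 tens, 4 ones (place-value notation) → 5×1000 + 7×100 + 3×10 + 4 = 5734 (decimal)
Compute 8185 - 5734 = 2451
2451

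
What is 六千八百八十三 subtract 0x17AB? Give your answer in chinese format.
Convert 六千八百八十三 (Chinese numeral) → 6×1000 + 8×100 + 8×10 + 3 = 6883 (decimal)
Convert 0x17AB (hexadecimal) → 1×4096 + 7×256 + 10×16 + 11 = 6059 (decimal)
Compute 6883 - 6059 = 824
Convert 824 (decimal) → 824 = 8×100 + 2×10 + 4 → 八百二十四 (Chinese numeral)
八百二十四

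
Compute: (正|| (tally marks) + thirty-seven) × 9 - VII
Convert 正|| (tally marks) → 5 + 2 = 7 (decimal)
Convert thirty-seven (English words) → 37 (decimal)
Convert VII (Roman numeral) → 5 + 1 + 1 = 7 (decimal)
Expression in decimal: (7 + 37) × 9 - 7
Parentheses first: 7 + 37 = 44
Multiply: 44 × 9 = 396
Subtract: 396 - 7 = 389
389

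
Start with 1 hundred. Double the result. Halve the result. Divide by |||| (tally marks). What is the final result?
Convert 1 hundred (place-value notation) → 1×100 = 100 (decimal)
Start: 100
100 × 2 = 200
200 ÷ 2 = 100
Convert |||| (tally marks) → 4 (decimal)
100 ÷ 4 = 25
25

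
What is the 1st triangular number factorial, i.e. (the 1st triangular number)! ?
Convert the 1st triangular number (triangular index) → 1×2/2 = 1 (decimal)
Compute 1! = 1
1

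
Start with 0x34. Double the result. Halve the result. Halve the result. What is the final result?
Convert 0x34 (hexadecimal) → 3×16 + 4 = 52 (decimal)
Start: 52
52 × 2 = 104
104 ÷ 2 = 52
52 ÷ 2 = 26
26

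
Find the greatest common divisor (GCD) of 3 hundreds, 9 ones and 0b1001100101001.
Convert 3 hundreds, 9 ones (place-value notation) → 3×100 + 9 = 309 (decimal)
Convert 0b1001100101001 (binary) → 4096 + 512 + 256 + 32 + 8 + 1 = 4905 (decimal)
Compute gcd(309, 4905) = 3
3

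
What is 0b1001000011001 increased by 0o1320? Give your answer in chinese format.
Convert 0b1001000011001 (binary) → 4096 + 512 + 16 + 8 + 1 = 4633 (decimal)
Convert 0o1320 (octal) → 1×512 + 3×64 + 2×8 = 720 (decimal)
Compute 4633 + 720 = 5353
Convert 5353 (decimal) → 5353 = 5×1000 + 3×100 + 5×10 + 3 → 五千三百五十三 (Chinese numeral)
五千三百五十三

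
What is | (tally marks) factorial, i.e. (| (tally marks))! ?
Convert | (tally marks) → 1 (decimal)
Compute 1! = 1
1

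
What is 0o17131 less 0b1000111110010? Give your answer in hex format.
Convert 0o17131 (octal) → 1×4096 + 7×512 + 1×64 + 3×8 + 1 = 7769 (decimal)
Convert 0b1000111110010 (binary) → 4096 + 256 + 128 + 64 + 32 + 16 + 2 = 4594 (decimal)
Compute 7769 - 4594 = 3175
Convert 3175 (decimal) → 3175 = 12×256 + 6×16 + 7 → 0xC67 (hexadecimal)
0xC67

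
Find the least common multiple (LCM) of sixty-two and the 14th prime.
Convert sixty-two (English words) → 62 (decimal)
Convert the 14th prime (prime index) → 43 (decimal)
Compute lcm(62, 43) = 2666
2666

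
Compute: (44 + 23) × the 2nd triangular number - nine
Convert the 2nd triangular number (triangular index) → 2×3/2 = 3 (decimal)
Convert nine (English words) → 9 (decimal)
Expression in decimal: (44 + 23) × 3 - 9
Parentheses first: 44 + 23 = 67
Multiply: 67 × 3 = 201
Subtract: 201 - 9 = 192
192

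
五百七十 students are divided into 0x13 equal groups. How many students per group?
Convert 五百七十 (Chinese numeral) → 5×100 + 7×10 = 570 (decimal)
Convert 0x13 (hexadecimal) → 1×16 + 3 = 19 (decimal)
Compute 570 ÷ 19 = 30
30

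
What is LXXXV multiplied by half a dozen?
Convert LXXXV (Roman numeral) → 50 + 10 + 10 + 10 + 5 = 85 (decimal)
Convert half a dozen (colloquial) → 6 (decimal)
Compute 85 × 6 = 510
510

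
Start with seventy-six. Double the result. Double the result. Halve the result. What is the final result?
Convert seventy-six (English words) → 76 (decimal)
Start: 76
76 × 2 = 152
152 × 2 = 304
304 ÷ 2 = 152
152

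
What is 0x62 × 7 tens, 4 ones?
Convert 0x62 (hexadecimal) → 6×16 + 2 = 98 (decimal)
Convert 7 tens, 4 ones (place-value notation) → 7×10 + 4 = 74 (decimal)
Compute 98 × 74 = 7252
7252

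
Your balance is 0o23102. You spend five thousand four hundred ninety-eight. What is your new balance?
Convert 0o23102 (octal) → 2×4096 + 3×512 + 1×64 + 2 = 9794 (decimal)
Convert five thousand four hundred ninety-eight (English words) → 5×1000 + 4×100 + 98 = 5498 (decimal)
Compute 9794 - 5498 = 4296
4296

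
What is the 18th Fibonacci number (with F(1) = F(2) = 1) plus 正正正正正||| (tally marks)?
The 18th Fibonacci number (with F(1) = F(2) = 1) = 2584
Convert 正正正正正||| (tally marks) → 5 + 5 + 5 + 5 + 5 + 3 = 28 (decimal)
Compute 2584 + 28 = 2612
2612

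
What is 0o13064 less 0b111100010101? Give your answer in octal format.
Convert 0o13064 (octal) → 1×4096 + 3×512 + 6×8 + 4 = 5684 (decimal)
Convert 0b111100010101 (binary) → 2048 + 1024 + 512 + 256 + 16 + 4 + 1 = 3861 (decimal)
Compute 5684 - 3861 = 1823
Convert 1823 (decimal) → 1823 = 3×512 + 4×64 + 3×8 + 7 → 0o3437 (octal)
0o3437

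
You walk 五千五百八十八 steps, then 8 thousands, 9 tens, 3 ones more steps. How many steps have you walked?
Convert 五千五百八十八 (Chinese numeral) → 5×1000 + 5×100 + 8×10 + 8 = 5588 (decimal)
Convert 8 thousands, 9 tens, 3 ones (place-value notation) → 8×1000 + 9×10 + 3 = 8093 (decimal)
Compute 5588 + 8093 = 13681
13681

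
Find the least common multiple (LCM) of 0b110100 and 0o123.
Convert 0b110100 (binary) → 32 + 16 + 4 = 52 (decimal)
Convert 0o123 (octal) → 1×64 + 2×8 + 3 = 83 (decimal)
Compute lcm(52, 83) = 4316
4316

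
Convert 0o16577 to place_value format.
Convert 0o16577 (octal) → 1×4096 + 6×512 + 5×64 + 7×8 + 7 = 7551 (decimal)
Convert 7551 (decimal) → 7551 = 7×1000 + 5×100 + 5×10 + 1 → 7 thousands, 5 hundreds, 5 tens, 1 one (place-value notation)
7 thousands, 5 hundreds, 5 tens, 1 one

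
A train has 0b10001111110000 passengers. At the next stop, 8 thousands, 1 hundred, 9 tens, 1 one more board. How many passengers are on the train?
Convert 0b10001111110000 (binary) → 8192 + 512 + 256 + 128 + 64 + 32 + 16 = 9200 (decimal)
Convert 8 thousands, 1 hundred, 9 tens, 1 one (place-value notation) → 8×1000 + 1×100 + 9×10 + 1 = 8191 (decimal)
Compute 9200 + 8191 = 17391
17391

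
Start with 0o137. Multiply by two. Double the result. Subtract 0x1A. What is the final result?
Convert 0o137 (octal) → 1×64 + 3×8 + 7 = 95 (decimal)
Start: 95
Convert two (English words) → 2 (decimal)
95 × 2 = 190
190 × 2 = 380
Convert 0x1A (hexadecimal) → 1×16 + 10 = 26 (decimal)
380 - 26 = 354
354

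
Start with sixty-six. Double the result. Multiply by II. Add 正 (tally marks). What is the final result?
Convert sixty-six (English words) → 66 (decimal)
Start: 66
66 × 2 = 132
Convert II (Roman numeral) → 1 + 1 = 2 (decimal)
132 × 2 = 264
Convert 正 (tally marks) → 5 (decimal)
264 + 5 = 269
269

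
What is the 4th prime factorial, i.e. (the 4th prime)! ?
Convert the 4th prime (prime index) → 7 (decimal)
Compute 7! = 5040
5040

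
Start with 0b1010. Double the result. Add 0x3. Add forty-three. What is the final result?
Convert 0b1010 (binary) → 8 + 2 = 10 (decimal)
Start: 10
10 × 2 = 20
Convert 0x3 (hexadecimal) → 3 (decimal)
20 + 3 = 23
Convert forty-three (English words) → 43 (decimal)
23 + 43 = 66
66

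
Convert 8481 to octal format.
Convert 8481 (decimal) → 8481 = 2×4096 + 4×64 + 4×8 + 1 → 0o20441 (octal)
0o20441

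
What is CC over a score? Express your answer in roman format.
Convert CC (Roman numeral) → 100 + 100 = 200 (decimal)
Convert a score (colloquial) → 20 (decimal)
Compute 200 ÷ 20 = 10
Convert 10 (decimal) → X (Roman numeral)
X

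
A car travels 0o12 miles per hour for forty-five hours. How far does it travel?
Convert 0o12 (octal) → 1×8 + 2 = 10 (decimal)
Convert forty-five (English words) → 45 (decimal)
Compute 10 × 45 = 450
450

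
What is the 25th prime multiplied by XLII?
Convert the 25th prime (prime index) → 97 (decimal)
Convert XLII (Roman numeral) → 40 + 1 + 1 = 42 (decimal)
Compute 97 × 42 = 4074
4074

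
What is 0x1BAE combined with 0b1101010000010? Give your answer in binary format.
Convert 0x1BAE (hexadecimal) → 1×4096 + 11×256 + 10×16 + 14 = 7086 (decimal)
Convert 0b1101010000010 (binary) → 4096 + 2048 + 512 + 128 + 2 = 6786 (decimal)
Compute 7086 + 6786 = 13872
Convert 13872 (decimal) → 13872 = 8192 + 4096 + 1024 + 512 + 32 + 16 → 0b11011000110000 (binary)
0b11011000110000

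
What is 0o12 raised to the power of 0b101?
Convert 0o12 (octal) → 1×8 + 2 = 10 (decimal)
Convert 0b101 (binary) → 4 + 1 = 5 (decimal)
Compute 10 ^ 5 = 100000
100000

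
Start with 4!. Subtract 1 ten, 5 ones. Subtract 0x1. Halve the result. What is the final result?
Convert 4! (factorial) → 24 (decimal)
Start: 24
Convert 1 ten, 5 ones (place-value notation) → 1×10 + 5 = 15 (decimal)
24 - 15 = 9
Convert 0x1 (hexadecimal) → 1 (decimal)
9 - 1 = 8
8 ÷ 2 = 4
4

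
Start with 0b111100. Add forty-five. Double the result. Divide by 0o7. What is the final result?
Convert 0b111100 (binary) → 32 + 16 + 8 + 4 = 60 (decimal)
Start: 60
Convert forty-five (English words) → 45 (decimal)
60 + 45 = 105
105 × 2 = 210
Convert 0o7 (octal) → 7 (decimal)
210 ÷ 7 = 30
30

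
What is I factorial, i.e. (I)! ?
Convert I (Roman numeral) → 1 (decimal)
Compute 1! = 1
1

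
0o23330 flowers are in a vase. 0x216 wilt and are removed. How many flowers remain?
Convert 0o23330 (octal) → 2×4096 + 3×512 + 3×64 + 3×8 = 9944 (decimal)
Convert 0x216 (hexadecimal) → 2×256 + 1×16 + 6 = 534 (decimal)
Compute 9944 - 534 = 9410
9410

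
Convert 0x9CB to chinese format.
Convert 0x9CB (hexadecimal) → 9×256 + 12×16 + 11 = 2507 (decimal)
Convert 2507 (decimal) → 2507 = 2×1000 + 5×100 + 7 → 二千五百零七 (Chinese numeral)
二千五百零七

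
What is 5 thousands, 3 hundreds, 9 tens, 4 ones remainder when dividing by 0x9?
Convert 5 thousands, 3 hundreds, 9 tens, 4 ones (place-value notation) → 5×1000 + 3×100 + 9×10 + 4 = 5394 (decimal)
Convert 0x9 (hexadecimal) → 9 (decimal)
Compute 5394 mod 9 = 3
3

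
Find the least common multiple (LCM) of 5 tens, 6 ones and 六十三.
Convert 5 tens, 6 ones (place-value notation) → 5×10 + 6 = 56 (decimal)
Convert 六十三 (Chinese numeral) → 6×10 + 3 = 63 (decimal)
Compute lcm(56, 63) = 504
504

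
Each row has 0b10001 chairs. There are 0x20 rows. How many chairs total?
Convert 0b10001 (binary) → 16 + 1 = 17 (decimal)
Convert 0x20 (hexadecimal) → 2×16 = 32 (decimal)
Compute 17 × 32 = 544
544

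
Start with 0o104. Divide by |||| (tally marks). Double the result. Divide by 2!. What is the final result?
Convert 0o104 (octal) → 1×64 + 4 = 68 (decimal)
Start: 68
Convert |||| (tally marks) → 4 (decimal)
68 ÷ 4 = 17
17 × 2 = 34
Convert 2! (factorial) → 2 (decimal)
34 ÷ 2 = 17
17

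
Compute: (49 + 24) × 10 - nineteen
Convert nineteen (English words) → 19 (decimal)
Expression in decimal: (49 + 24) × 10 - 19
Parentheses first: 49 + 24 = 73
Multiply: 73 × 10 = 730
Subtract: 730 - 19 = 711
711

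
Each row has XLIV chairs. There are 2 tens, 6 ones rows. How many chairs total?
Convert XLIV (Roman numeral) → 40 + 4 = 44 (decimal)
Convert 2 tens, 6 ones (place-value notation) → 2×10 + 6 = 26 (decimal)
Compute 44 × 26 = 1144
1144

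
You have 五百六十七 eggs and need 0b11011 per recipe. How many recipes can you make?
Convert 五百六十七 (Chinese numeral) → 5×100 + 6×10 + 7 = 567 (decimal)
Convert 0b11011 (binary) → 16 + 8 + 2 + 1 = 27 (decimal)
Compute 567 ÷ 27 = 21
21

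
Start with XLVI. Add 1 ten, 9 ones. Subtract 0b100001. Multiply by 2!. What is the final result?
Convert XLVI (Roman numeral) → 40 + 5 + 1 = 46 (decimal)
Start: 46
Convert 1 ten, 9 ones (place-value notation) → 1×10 + 9 = 19 (decimal)
46 + 19 = 65
Convert 0b100001 (binary) → 32 + 1 = 33 (decimal)
65 - 33 = 32
Convert 2! (factorial) → 2 (decimal)
32 × 2 = 64
64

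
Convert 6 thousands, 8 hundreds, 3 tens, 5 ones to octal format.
Convert 6 thousands, 8 hundreds, 3 tens, 5 ones (place-value notation) → 6×1000 + 8×100 + 3×10 + 5 = 6835 (decimal)
Convert 6835 (decimal) → 6835 = 1×4096 + 5×512 + 2×64 + 6×8 + 3 → 0o15263 (octal)
0o15263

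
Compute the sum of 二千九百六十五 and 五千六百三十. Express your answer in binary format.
Convert 二千九百六十五 (Chinese numeral) → 2×1000 + 9×100 + 6×10 + 5 = 2965 (decimal)
Convert 五千六百三十 (Chinese numeral) → 5×1000 + 6×100 + 3×10 = 5630 (decimal)
Compute 2965 + 5630 = 8595
Convert 8595 (decimal) → 8595 = 8192 + 256 + 128 + 16 + 2 + 1 → 0b10000110010011 (binary)
0b10000110010011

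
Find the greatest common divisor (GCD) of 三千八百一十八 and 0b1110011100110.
Convert 三千八百一十八 (Chinese numeral) → 3×1000 + 8×100 + 1×10 + 8 = 3818 (decimal)
Convert 0b1110011100110 (binary) → 4096 + 2048 + 1024 + 128 + 64 + 32 + 4 + 2 = 7398 (decimal)
Compute gcd(3818, 7398) = 2
2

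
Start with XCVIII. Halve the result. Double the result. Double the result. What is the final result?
Convert XCVIII (Roman numeral) → 90 + 5 + 1 + 1 + 1 = 98 (decimal)
Start: 98
98 ÷ 2 = 49
49 × 2 = 98
98 × 2 = 196
196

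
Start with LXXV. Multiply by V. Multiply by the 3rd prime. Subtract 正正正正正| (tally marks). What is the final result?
Convert LXXV (Roman numeral) → 50 + 10 + 10 + 5 = 75 (decimal)
Start: 75
Convert V (Roman numeral) → 5 (decimal)
75 × 5 = 375
Convert the 3rd prime (prime index) → 5 (decimal)
375 × 5 = 1875
Convert 正正正正正| (tally marks) → 5 + 5 + 5 + 5 + 5 + 1 = 26 (decimal)
1875 - 26 = 1849
1849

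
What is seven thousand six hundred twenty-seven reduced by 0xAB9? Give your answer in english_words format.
Convert seven thousand six hundred twenty-seven (English words) → 7×1000 + 6×100 + 27 = 7627 (decimal)
Convert 0xAB9 (hexadecimal) → 10×256 + 11×16 + 9 = 2745 (decimal)
Compute 7627 - 2745 = 4882
Convert 4882 (decimal) → 4882 = 4×1000 + 8×100 + 82 → four thousand eight hundred eighty-two (English words)
four thousand eight hundred eighty-two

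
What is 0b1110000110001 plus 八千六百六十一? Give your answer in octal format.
Convert 0b1110000110001 (binary) → 4096 + 2048 + 1024 + 32 + 16 + 1 = 7217 (decimal)
Convert 八千六百六十一 (Chinese numeral) → 8×1000 + 6×100 + 6×10 + 1 = 8661 (decimal)
Compute 7217 + 8661 = 15878
Convert 15878 (decimal) → 15878 = 3×4096 + 7×512 + 6 → 0o37006 (octal)
0o37006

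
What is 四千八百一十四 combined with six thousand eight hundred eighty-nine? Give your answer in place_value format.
Convert 四千八百一十四 (Chinese numeral) → 4×1000 + 8×100 + 1×10 + 4 = 4814 (decimal)
Convert six thousand eight hundred eighty-nine (English words) → 6×1000 + 8×100 + 89 = 6889 (decimal)
Compute 4814 + 6889 = 11703
Convert 11703 (decimal) → 11703 = 11×1000 + 7×100 + 3 → 11 thousands, 7 hundreds, 3 ones (place-value notation)
11 thousands, 7 hundreds, 3 ones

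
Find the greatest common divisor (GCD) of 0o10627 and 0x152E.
Convert 0o10627 (octal) → 1×4096 + 6×64 + 2×8 + 7 = 4503 (decimal)
Convert 0x152E (hexadecimal) → 1×4096 + 5×256 + 2×16 + 14 = 5422 (decimal)
Compute gcd(4503, 5422) = 1
1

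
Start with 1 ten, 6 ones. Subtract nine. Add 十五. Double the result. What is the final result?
Convert 1 ten, 6 ones (place-value notation) → 1×10 + 6 = 16 (decimal)
Start: 16
Convert nine (English words) → 9 (decimal)
16 - 9 = 7
Convert 十五 (Chinese numeral) → 1×10 + 5 = 15 (decimal)
7 + 15 = 22
22 × 2 = 44
44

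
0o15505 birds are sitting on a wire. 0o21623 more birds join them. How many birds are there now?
Convert 0o15505 (octal) → 1×4096 + 5×512 + 5×64 + 5 = 6981 (decimal)
Convert 0o21623 (octal) → 2×4096 + 1×512 + 6×64 + 2×8 + 3 = 9107 (decimal)
Compute 6981 + 9107 = 16088
16088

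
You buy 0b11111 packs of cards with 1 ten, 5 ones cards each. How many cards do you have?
Convert 1 ten, 5 ones (place-value notation) → 1×10 + 5 = 15 (decimal)
Convert 0b11111 (binary) → 16 + 8 + 4 + 2 + 1 = 31 (decimal)
Compute 15 × 31 = 465
465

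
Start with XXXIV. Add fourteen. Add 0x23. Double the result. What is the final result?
Convert XXXIV (Roman numeral) → 10 + 10 + 10 + 4 = 34 (decimal)
Start: 34
Convert fourteen (English words) → 14 (decimal)
34 + 14 = 48
Convert 0x23 (hexadecimal) → 2×16 + 3 = 35 (decimal)
48 + 35 = 83
83 × 2 = 166
166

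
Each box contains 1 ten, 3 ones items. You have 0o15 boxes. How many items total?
Convert 1 ten, 3 ones (place-value notation) → 1×10 + 3 = 13 (decimal)
Convert 0o15 (octal) → 1×8 + 5 = 13 (decimal)
Compute 13 × 13 = 169
169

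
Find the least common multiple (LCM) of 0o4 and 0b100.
Convert 0o4 (octal) → 4 (decimal)
Convert 0b100 (binary) → 4 (decimal)
Compute lcm(4, 4) = 4
4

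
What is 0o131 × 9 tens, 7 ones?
Convert 0o131 (octal) → 1×64 + 3×8 + 1 = 89 (decimal)
Convert 9 tens, 7 ones (place-value notation) → 9×10 + 7 = 97 (decimal)
Compute 89 × 97 = 8633
8633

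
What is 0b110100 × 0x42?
Convert 0b110100 (binary) → 32 + 16 + 4 = 52 (decimal)
Convert 0x42 (hexadecimal) → 4×16 + 2 = 66 (decimal)
Compute 52 × 66 = 3432
3432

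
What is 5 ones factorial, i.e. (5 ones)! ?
Convert 5 ones (place-value notation) → 5 (decimal)
Compute 5! = 120
120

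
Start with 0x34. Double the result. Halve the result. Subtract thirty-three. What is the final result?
Convert 0x34 (hexadecimal) → 3×16 + 4 = 52 (decimal)
Start: 52
52 × 2 = 104
104 ÷ 2 = 52
Convert thirty-three (English words) → 33 (decimal)
52 - 33 = 19
19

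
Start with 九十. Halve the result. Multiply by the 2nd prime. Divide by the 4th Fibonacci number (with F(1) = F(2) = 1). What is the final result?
Convert 九十 (Chinese numeral) → 9×10 = 90 (decimal)
Start: 90
90 ÷ 2 = 45
Convert the 2nd prime (prime index) → 3 (decimal)
45 × 3 = 135
Convert the 4th Fibonacci number (with F(1) = F(2) = 1) (Fibonacci index) → 1, 1, 2, 3 → 3 (decimal)
135 ÷ 3 = 45
45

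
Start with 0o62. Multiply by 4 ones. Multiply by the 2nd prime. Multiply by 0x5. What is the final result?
Convert 0o62 (octal) → 6×8 + 2 = 50 (decimal)
Start: 50
Convert 4 ones (place-value notation) → 4 (decimal)
50 × 4 = 200
Convert the 2nd prime (prime index) → 3 (decimal)
200 × 3 = 600
Convert 0x5 (hexadecimal) → 5 (decimal)
600 × 5 = 3000
3000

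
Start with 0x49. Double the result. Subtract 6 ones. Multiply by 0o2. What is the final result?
Convert 0x49 (hexadecimal) → 4×16 + 9 = 73 (decimal)
Start: 73
73 × 2 = 146
Convert 6 ones (place-value notation) → 6 (decimal)
146 - 6 = 140
Convert 0o2 (octal) → 2 (decimal)
140 × 2 = 280
280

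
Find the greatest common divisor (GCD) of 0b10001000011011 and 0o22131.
Convert 0b10001000011011 (binary) → 8192 + 512 + 16 + 8 + 2 + 1 = 8731 (decimal)
Convert 0o22131 (octal) → 2×4096 + 2×512 + 1×64 + 3×8 + 1 = 9305 (decimal)
Compute gcd(8731, 9305) = 1
1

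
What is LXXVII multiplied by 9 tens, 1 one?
Convert LXXVII (Roman numeral) → 50 + 10 + 10 + 5 + 1 + 1 = 77 (decimal)
Convert 9 tens, 1 one (place-value notation) → 9×10 + 1 = 91 (decimal)
Compute 77 × 91 = 7007
7007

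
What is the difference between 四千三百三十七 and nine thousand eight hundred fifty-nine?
Convert 四千三百三十七 (Chinese numeral) → 4×1000 + 3×100 + 3×10 + 7 = 4337 (decimal)
Convert nine thousand eight hundred fifty-nine (English words) → 9×1000 + 8×100 + 59 = 9859 (decimal)
Difference: |4337 - 9859| = 5522
5522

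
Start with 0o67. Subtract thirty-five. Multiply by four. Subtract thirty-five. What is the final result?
Convert 0o67 (octal) → 6×8 + 7 = 55 (decimal)
Start: 55
Convert thirty-five (English words) → 35 (decimal)
55 - 35 = 20
Convert four (English words) → 4 (decimal)
20 × 4 = 80
Convert thirty-five (English words) → 35 (decimal)
80 - 35 = 45
45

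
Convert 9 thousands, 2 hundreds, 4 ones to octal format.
Convert 9 thousands, 2 hundreds, 4 ones (place-value notation) → 9×1000 + 2×100 + 4 = 9204 (decimal)
Convert 9204 (decimal) → 9204 = 2×4096 + 1×512 + 7×64 + 6×8 + 4 → 0o21764 (octal)
0o21764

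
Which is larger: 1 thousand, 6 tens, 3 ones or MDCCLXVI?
Convert 1 thousand, 6 tens, 3 ones (place-value notation) → 1×1000 + 6×10 + 3 = 1063 (decimal)
Convert MDCCLXVI (Roman numeral) → 1000 + 500 + 100 + 100 + 50 + 10 + 5 + 1 = 1766 (decimal)
Compare 1063 vs 1766: larger = 1766
1766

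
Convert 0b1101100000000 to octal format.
Convert 0b1101100000000 (binary) → 4096 + 2048 + 512 + 256 = 6912 (decimal)
Convert 6912 (decimal) → 6912 = 1×4096 + 5×512 + 4×64 → 0o15400 (octal)
0o15400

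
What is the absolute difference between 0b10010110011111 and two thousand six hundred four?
Convert 0b10010110011111 (binary) → 8192 + 1024 + 256 + 128 + 16 + 8 + 4 + 2 + 1 = 9631 (decimal)
Convert two thousand six hundred four (English words) → 2×1000 + 6×100 + 4 = 2604 (decimal)
Compute |9631 - 2604| = 7027
7027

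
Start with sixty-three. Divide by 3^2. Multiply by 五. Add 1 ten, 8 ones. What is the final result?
Convert sixty-three (English words) → 63 (decimal)
Start: 63
Convert 3^2 (power) → 9 (decimal)
63 ÷ 9 = 7
Convert 五 (Chinese numeral) → 5 (decimal)
7 × 5 = 35
Convert 1 ten, 8 ones (place-value notation) → 1×10 + 8 = 18 (decimal)
35 + 18 = 53
53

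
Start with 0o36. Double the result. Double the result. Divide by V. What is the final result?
Convert 0o36 (octal) → 3×8 + 6 = 30 (decimal)
Start: 30
30 × 2 = 60
60 × 2 = 120
Convert V (Roman numeral) → 5 (decimal)
120 ÷ 5 = 24
24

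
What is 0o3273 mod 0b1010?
Convert 0o3273 (octal) → 3×512 + 2×64 + 7×8 + 3 = 1723 (decimal)
Convert 0b1010 (binary) → 8 + 2 = 10 (decimal)
Compute 1723 mod 10 = 3
3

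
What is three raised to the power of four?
Convert three (English words) → 3 (decimal)
Convert four (English words) → 4 (decimal)
Compute 3 ^ 4 = 81
81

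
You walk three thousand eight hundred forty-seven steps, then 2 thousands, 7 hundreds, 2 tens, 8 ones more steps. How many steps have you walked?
Convert three thousand eight hundred forty-seven (English words) → 3×1000 + 8×100 + 47 = 3847 (decimal)
Convert 2 thousands, 7 hundreds, 2 tens, 8 ones (place-value notation) → 2×1000 + 7×100 + 2×10 + 8 = 2728 (decimal)
Compute 3847 + 2728 = 6575
6575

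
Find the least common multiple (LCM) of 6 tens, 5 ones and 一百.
Convert 6 tens, 5 ones (place-value notation) → 6×10 + 5 = 65 (decimal)
Convert 一百 (Chinese numeral) → 1×100 = 100 (decimal)
Compute lcm(65, 100) = 1300
1300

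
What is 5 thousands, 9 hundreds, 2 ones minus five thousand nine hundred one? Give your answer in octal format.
Convert 5 thousands, 9 hundreds, 2 ones (place-value notation) → 5×1000 + 9×100 + 2 = 5902 (decimal)
Convert five thousand nine hundred one (English words) → 5×1000 + 9×100 + 1 = 5901 (decimal)
Compute 5902 - 5901 = 1
Convert 1 (decimal) → 0o1 (octal)
0o1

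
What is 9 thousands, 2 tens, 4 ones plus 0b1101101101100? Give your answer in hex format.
Convert 9 thousands, 2 tens, 4 ones (place-value notation) → 9×1000 + 2×10 + 4 = 9024 (decimal)
Convert 0b1101101101100 (binary) → 4096 + 2048 + 512 + 256 + 64 + 32 + 8 + 4 = 7020 (decimal)
Compute 9024 + 7020 = 16044
Convert 16044 (decimal) → 16044 = 3×4096 + 14×256 + 10×16 + 12 → 0x3EAC (hexadecimal)
0x3EAC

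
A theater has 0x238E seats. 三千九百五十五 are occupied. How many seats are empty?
Convert 0x238E (hexadecimal) → 2×4096 + 3×256 + 8×16 + 14 = 9102 (decimal)
Convert 三千九百五十五 (Chinese numeral) → 3×1000 + 9×100 + 5×10 + 5 = 3955 (decimal)
Compute 9102 - 3955 = 5147
5147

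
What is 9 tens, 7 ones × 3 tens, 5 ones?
Convert 9 tens, 7 ones (place-value notation) → 9×10 + 7 = 97 (decimal)
Convert 3 tens, 5 ones (place-value notation) → 3×10 + 5 = 35 (decimal)
Compute 97 × 35 = 3395
3395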